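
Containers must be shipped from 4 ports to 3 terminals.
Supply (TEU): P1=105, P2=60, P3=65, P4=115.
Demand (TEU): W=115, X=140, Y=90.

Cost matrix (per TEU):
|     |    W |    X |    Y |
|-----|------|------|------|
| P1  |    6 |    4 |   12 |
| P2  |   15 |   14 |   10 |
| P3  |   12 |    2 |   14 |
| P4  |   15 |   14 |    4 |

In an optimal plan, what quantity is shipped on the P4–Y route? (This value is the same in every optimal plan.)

90

Optimal shipments:
  P1→W: 30 × 6 = 180
  P1→X: 75 × 4 = 300
  P2→W: 60 × 15 = 900
  P3→X: 65 × 2 = 130
  P4→W: 25 × 15 = 375
  P4→Y: 90 × 4 = 360
Total cost = 2245.
So P4→Y carries 90 TEU.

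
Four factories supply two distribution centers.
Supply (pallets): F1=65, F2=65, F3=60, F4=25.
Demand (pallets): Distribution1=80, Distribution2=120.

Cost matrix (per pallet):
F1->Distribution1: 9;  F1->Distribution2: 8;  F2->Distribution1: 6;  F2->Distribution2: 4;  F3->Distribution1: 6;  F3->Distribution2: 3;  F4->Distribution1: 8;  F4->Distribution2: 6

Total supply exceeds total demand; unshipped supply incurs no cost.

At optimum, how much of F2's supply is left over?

0

Minimum-cost shipments:
  F1→Distribution1: 50 × 9 = 450
  F2→Distribution1: 30 × 6 = 180
  F2→Distribution2: 35 × 4 = 140
  F3→Distribution2: 60 × 3 = 180
  F4→Distribution2: 25 × 6 = 150
Total cost = 1100.
F2 ships 65 of its 65, leaving 0.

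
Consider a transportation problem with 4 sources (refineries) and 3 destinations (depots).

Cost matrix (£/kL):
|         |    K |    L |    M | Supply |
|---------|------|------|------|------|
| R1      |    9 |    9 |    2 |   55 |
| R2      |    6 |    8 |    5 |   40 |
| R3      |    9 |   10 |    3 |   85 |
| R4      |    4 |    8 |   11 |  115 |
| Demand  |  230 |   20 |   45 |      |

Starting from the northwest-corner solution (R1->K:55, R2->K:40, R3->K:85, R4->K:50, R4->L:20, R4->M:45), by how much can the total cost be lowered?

700

Current plan cost = 55·9 + 40·6 + 85·9 + 50·4 + 20·8 + 45·11 = £2355.
Optimal plan:
  R1–L: 20 × £9 = £180
  R1–M: 35 × £2 = £70
  R2–K: 40 × £6 = £240
  R3–K: 75 × £9 = £675
  R3–M: 10 × £3 = £30
  R4–K: 115 × £4 = £460
Optimal cost = £1655.
Saving = 2355 − 1655 = £700.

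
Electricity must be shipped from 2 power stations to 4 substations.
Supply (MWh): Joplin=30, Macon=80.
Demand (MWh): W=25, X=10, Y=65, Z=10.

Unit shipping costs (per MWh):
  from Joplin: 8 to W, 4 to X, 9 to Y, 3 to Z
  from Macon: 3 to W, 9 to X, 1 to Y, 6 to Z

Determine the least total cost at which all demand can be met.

An optimal shipping plan:
  Joplin–W: 10 × 8 = 80
  Joplin–X: 10 × 4 = 40
  Joplin–Z: 10 × 3 = 30
  Macon–W: 15 × 3 = 45
  Macon–Y: 65 × 1 = 65
Total = 80 + 40 + 30 + 45 + 65 = 260.
(Supply check: Joplin ships 30; Macon ships 80.)

260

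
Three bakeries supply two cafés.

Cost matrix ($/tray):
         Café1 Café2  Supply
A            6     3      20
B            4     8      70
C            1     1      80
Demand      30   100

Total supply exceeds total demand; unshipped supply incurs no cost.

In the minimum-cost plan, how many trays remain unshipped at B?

Minimum-cost shipments:
  A→Café2: 20 × $3 = $60
  B→Café1: 30 × $4 = $120
  C→Café2: 80 × $1 = $80
Total cost = $260.
B ships 30 of its 70, leaving 40.

40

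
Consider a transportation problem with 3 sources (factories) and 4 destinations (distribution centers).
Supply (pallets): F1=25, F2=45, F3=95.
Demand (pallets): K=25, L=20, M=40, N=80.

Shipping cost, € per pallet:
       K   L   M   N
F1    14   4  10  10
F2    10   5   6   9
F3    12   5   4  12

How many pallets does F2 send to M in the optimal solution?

0

The minimum-cost plan:
  F1–N: 25 × €10 = €250
  F2–N: 45 × €9 = €405
  F3–K: 25 × €12 = €300
  F3–L: 20 × €5 = €100
  F3–M: 40 × €4 = €160
  F3–N: 10 × €12 = €120
Total cost = €1335.
The route F2→M is not used.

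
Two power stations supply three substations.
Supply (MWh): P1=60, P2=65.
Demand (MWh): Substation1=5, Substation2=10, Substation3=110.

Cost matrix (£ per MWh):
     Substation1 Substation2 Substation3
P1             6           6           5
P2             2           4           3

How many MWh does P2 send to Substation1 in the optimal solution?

5

Optimal shipments:
  P1 to Substation2: 10 × £6 = £60
  P1 to Substation3: 50 × £5 = £250
  P2 to Substation1: 5 × £2 = £10
  P2 to Substation3: 60 × £3 = £180
Total cost = £500.
So P2→Substation1 carries 5 MWh.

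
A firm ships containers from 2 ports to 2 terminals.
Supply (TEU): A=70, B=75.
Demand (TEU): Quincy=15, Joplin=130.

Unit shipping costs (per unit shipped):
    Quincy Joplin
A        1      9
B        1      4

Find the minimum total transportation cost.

Optimal allocation:
  A to Quincy: 15 TEU
  A to Joplin: 55 TEU
  B to Joplin: 75 TEU
Total cost = 810.

810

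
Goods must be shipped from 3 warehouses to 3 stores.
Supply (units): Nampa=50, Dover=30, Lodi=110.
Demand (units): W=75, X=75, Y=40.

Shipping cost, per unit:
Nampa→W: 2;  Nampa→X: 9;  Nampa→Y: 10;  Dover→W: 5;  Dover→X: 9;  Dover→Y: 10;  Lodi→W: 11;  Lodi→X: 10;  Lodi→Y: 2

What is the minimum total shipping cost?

1050

A cheapest plan:
  Nampa→W: 50 × 2 = 100
  Dover→W: 25 × 5 = 125
  Dover→X: 5 × 9 = 45
  Lodi→X: 70 × 10 = 700
  Lodi→Y: 40 × 2 = 80
Total = 100 + 125 + 45 + 700 + 80 = 1050.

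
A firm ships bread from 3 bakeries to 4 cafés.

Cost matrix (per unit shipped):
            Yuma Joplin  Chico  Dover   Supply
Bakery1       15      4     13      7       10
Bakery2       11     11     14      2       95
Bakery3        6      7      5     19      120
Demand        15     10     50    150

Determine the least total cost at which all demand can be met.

A cheapest plan:
  Bakery1→Dover: 10 trays
  Bakery2→Dover: 95 trays
  Bakery3→Yuma: 15 trays
  Bakery3→Joplin: 10 trays
  Bakery3→Chico: 50 trays
  Bakery3→Dover: 45 trays
Total cost = 1525.
(Supply check: Bakery1 ships 10; Bakery2 ships 95; Bakery3 ships 120.)

1525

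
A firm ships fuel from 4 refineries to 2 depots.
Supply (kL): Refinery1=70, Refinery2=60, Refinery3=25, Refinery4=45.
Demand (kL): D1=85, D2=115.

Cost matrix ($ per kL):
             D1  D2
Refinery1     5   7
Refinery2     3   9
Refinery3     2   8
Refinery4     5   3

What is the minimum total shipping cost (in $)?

855

Optimal allocation:
  Refinery1–D2: 70 kL
  Refinery2–D1: 60 kL
  Refinery3–D1: 25 kL
  Refinery4–D2: 45 kL
Total cost = $855.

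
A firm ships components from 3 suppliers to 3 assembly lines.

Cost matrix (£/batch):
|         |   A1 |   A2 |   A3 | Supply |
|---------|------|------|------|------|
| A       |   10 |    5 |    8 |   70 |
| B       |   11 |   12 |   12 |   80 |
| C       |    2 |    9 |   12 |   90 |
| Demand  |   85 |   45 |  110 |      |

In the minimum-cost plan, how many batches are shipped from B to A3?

80

Optimal shipments:
  A to A2: 40 × £5 = £200
  A to A3: 30 × £8 = £240
  B to A3: 80 × £12 = £960
  C to A1: 85 × £2 = £170
  C to A2: 5 × £9 = £45
Total cost = £1615.
So B→A3 carries 80 batches.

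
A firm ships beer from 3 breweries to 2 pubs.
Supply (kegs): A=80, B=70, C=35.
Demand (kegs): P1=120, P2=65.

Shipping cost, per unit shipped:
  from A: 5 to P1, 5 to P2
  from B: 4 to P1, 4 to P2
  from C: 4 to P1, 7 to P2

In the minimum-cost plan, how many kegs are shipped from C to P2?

0

The minimum-cost plan:
  A to P1: 15 × 5 = 75
  A to P2: 65 × 5 = 325
  B to P1: 70 × 4 = 280
  C to P1: 35 × 4 = 140
Total cost = 820.
The route C→P2 is not used.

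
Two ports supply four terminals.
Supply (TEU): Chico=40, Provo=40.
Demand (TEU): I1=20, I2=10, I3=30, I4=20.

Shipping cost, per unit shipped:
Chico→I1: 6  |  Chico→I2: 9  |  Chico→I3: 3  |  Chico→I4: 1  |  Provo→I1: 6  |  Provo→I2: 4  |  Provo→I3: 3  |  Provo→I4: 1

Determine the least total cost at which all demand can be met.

Optimal allocation:
  Chico–I1: 20 × 6 = 120
  Chico–I3: 20 × 3 = 60
  Provo–I2: 10 × 4 = 40
  Provo–I3: 10 × 3 = 30
  Provo–I4: 20 × 1 = 20
Total = 120 + 60 + 40 + 30 + 20 = 270.
(Supply check: Chico ships 40; Provo ships 40.)

270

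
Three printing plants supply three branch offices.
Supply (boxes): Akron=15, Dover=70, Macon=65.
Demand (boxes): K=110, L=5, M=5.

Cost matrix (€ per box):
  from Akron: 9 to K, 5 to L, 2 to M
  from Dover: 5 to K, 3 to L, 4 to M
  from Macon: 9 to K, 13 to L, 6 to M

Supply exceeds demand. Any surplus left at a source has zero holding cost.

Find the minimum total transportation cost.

One minimum-cost allocation:
  Akron→L: 5 × €5 = €25
  Akron→M: 5 × €2 = €10
  Dover→K: 70 × €5 = €350
  Macon→K: 40 × €9 = €360
Total = 25 + 10 + 350 + 360 = €745.

745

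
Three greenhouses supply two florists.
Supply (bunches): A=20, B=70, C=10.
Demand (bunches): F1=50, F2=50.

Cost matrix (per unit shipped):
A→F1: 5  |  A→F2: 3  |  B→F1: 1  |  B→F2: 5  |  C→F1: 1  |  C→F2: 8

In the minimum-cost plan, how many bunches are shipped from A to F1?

The minimum-cost plan:
  A->F2: 20 bunches
  B->F1: 40 bunches
  B->F2: 30 bunches
  C->F1: 10 bunches
Total cost = 260.
The route A→F1 is not used.

0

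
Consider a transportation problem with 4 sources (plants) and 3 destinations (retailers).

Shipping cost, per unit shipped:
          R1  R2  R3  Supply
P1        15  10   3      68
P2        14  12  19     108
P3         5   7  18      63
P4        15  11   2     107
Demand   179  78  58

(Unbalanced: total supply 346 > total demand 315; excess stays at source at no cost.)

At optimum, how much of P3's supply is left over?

Minimum-cost shipments:
  P1→R2: 68 × 10 = 680
  P2→R1: 108 × 14 = 1512
  P3→R1: 63 × 5 = 315
  P4→R1: 8 × 15 = 120
  P4→R2: 10 × 11 = 110
  P4→R3: 58 × 2 = 116
Total cost = 2853.
P3 ships 63 of its 63, leaving 0.

0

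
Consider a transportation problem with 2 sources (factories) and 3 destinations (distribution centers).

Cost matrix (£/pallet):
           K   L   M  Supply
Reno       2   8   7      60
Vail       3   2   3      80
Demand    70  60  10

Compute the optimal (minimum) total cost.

300

Optimal allocation:
  Reno to K: 60 × £2 = £120
  Vail to K: 10 × £3 = £30
  Vail to L: 60 × £2 = £120
  Vail to M: 10 × £3 = £30
Total = 120 + 30 + 120 + 30 = £300.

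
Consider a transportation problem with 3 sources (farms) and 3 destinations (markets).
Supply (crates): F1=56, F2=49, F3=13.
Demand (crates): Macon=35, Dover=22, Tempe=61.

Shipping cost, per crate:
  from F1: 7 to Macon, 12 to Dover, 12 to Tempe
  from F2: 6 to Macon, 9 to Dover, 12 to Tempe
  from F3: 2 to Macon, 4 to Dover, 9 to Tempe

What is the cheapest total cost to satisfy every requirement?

1075

A cheapest plan:
  F1 to Tempe: 56 × 12 = 672
  F2 to Macon: 35 × 6 = 210
  F2 to Dover: 9 × 9 = 81
  F2 to Tempe: 5 × 12 = 60
  F3 to Dover: 13 × 4 = 52
Total = 672 + 210 + 81 + 60 + 52 = 1075.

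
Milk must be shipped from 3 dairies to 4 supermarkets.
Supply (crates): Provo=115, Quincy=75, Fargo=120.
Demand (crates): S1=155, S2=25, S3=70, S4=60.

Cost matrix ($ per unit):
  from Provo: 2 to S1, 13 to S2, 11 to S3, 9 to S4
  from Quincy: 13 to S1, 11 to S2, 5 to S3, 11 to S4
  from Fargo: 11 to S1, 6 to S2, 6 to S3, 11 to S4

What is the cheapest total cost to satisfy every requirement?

A cheapest plan:
  Provo→S1: 115 × $2 = $230
  Quincy→S3: 70 × $5 = $350
  Quincy→S4: 5 × $11 = $55
  Fargo→S1: 40 × $11 = $440
  Fargo→S2: 25 × $6 = $150
  Fargo→S4: 55 × $11 = $605
Total = 230 + 350 + 55 + 440 + 150 + 605 = $1830.

1830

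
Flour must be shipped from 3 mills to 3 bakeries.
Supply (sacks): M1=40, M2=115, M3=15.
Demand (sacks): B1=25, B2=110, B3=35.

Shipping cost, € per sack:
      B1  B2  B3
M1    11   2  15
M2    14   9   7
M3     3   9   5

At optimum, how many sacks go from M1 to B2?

Solving gives:
  M1→B2: 40 × €2 = €80
  M2→B1: 10 × €14 = €140
  M2→B2: 70 × €9 = €630
  M2→B3: 35 × €7 = €245
  M3→B1: 15 × €3 = €45
Total cost = €1140.
So M1→B2 carries 40 sacks.

40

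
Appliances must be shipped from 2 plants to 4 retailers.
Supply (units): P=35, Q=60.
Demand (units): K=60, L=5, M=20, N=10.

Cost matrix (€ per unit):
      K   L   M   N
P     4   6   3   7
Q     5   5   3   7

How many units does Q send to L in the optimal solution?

5

Solving gives:
  P→K: 35 × €4 = €140
  Q→K: 25 × €5 = €125
  Q→L: 5 × €5 = €25
  Q→M: 20 × €3 = €60
  Q→N: 10 × €7 = €70
Total cost = €420.
So Q→L carries 5 units.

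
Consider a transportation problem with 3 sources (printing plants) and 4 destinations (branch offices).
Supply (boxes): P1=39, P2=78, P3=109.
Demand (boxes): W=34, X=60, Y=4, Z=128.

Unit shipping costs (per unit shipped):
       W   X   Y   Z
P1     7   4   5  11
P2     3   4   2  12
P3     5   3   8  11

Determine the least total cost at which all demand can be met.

An optimal shipping plan:
  P1 to Z: 39 × 11 = 429
  P2 to W: 34 × 3 = 102
  P2 to Y: 4 × 2 = 8
  P2 to Z: 40 × 12 = 480
  P3 to X: 60 × 3 = 180
  P3 to Z: 49 × 11 = 539
Total = 429 + 102 + 8 + 480 + 180 + 539 = 1738.

1738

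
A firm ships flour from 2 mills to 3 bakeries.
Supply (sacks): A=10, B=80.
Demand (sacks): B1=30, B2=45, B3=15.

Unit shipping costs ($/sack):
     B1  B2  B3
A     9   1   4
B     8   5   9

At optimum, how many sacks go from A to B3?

The minimum-cost plan:
  A->B3: 10 sacks
  B->B1: 30 sacks
  B->B2: 45 sacks
  B->B3: 5 sacks
Total cost = $550.
So A→B3 carries 10 sacks.

10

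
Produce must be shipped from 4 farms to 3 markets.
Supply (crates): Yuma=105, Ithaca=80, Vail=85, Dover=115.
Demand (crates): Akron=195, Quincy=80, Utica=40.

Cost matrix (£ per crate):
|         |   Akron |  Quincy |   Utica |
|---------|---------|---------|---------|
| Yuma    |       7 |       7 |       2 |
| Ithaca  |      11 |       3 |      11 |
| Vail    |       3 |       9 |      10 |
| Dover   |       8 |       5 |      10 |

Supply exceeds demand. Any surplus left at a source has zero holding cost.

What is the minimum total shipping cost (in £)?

An optimal shipping plan:
  Yuma–Akron: 65 × £7 = £455
  Yuma–Utica: 40 × £2 = £80
  Ithaca–Quincy: 80 × £3 = £240
  Vail–Akron: 85 × £3 = £255
  Dover–Akron: 45 × £8 = £360
Total = 455 + 80 + 240 + 255 + 360 = £1390.

1390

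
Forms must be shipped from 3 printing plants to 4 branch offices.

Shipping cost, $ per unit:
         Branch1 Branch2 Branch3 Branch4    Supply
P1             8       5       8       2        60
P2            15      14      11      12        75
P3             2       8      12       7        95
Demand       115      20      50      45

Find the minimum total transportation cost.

1275

One minimum-cost allocation:
  P1 to Branch2: 15 boxes
  P1 to Branch4: 45 boxes
  P2 to Branch1: 20 boxes
  P2 to Branch2: 5 boxes
  P2 to Branch3: 50 boxes
  P3 to Branch1: 95 boxes
Total cost = $1275.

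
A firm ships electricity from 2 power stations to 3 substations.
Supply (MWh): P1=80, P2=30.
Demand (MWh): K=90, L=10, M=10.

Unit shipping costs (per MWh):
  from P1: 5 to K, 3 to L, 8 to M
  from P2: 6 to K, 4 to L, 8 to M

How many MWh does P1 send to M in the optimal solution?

0

Solving gives:
  P1→K: 70 × 5 = 350
  P1→L: 10 × 3 = 30
  P2→K: 20 × 6 = 120
  P2→M: 10 × 8 = 80
Total cost = 580.
The route P1→M is not used.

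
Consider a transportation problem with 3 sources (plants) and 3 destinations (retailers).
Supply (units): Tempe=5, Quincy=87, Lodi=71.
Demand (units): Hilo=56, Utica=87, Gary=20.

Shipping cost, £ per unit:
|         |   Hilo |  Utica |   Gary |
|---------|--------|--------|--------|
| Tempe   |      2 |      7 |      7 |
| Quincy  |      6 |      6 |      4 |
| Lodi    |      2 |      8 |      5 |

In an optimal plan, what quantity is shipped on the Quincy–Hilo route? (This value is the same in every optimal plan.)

0

Optimal shipments:
  Tempe→Utica: 5 × £7 = £35
  Quincy→Utica: 82 × £6 = £492
  Quincy→Gary: 5 × £4 = £20
  Lodi→Hilo: 56 × £2 = £112
  Lodi→Gary: 15 × £5 = £75
Total cost = £734.
The route Quincy→Hilo is not used.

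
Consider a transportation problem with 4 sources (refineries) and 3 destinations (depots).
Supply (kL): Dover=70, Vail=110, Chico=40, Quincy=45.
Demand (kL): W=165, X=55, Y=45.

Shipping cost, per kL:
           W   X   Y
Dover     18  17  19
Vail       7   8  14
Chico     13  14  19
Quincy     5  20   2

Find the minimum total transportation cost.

2585

A cheapest plan:
  Dover->W: 15 × 18 = 270
  Dover->X: 55 × 17 = 935
  Vail->W: 110 × 7 = 770
  Chico->W: 40 × 13 = 520
  Quincy->Y: 45 × 2 = 90
Total = 270 + 935 + 770 + 520 + 90 = 2585.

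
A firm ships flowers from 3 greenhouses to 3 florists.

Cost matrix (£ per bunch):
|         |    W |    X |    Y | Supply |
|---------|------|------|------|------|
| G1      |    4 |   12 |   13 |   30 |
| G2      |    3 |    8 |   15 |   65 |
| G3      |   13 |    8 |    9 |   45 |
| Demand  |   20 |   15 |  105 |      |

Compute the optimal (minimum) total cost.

1425

Optimal allocation:
  G1->Y: 30 × £13 = £390
  G2->W: 20 × £3 = £60
  G2->X: 15 × £8 = £120
  G2->Y: 30 × £15 = £450
  G3->Y: 45 × £9 = £405
Total = 390 + 60 + 120 + 450 + 405 = £1425.
(Supply check: G1 ships 30; G2 ships 65; G3 ships 45.)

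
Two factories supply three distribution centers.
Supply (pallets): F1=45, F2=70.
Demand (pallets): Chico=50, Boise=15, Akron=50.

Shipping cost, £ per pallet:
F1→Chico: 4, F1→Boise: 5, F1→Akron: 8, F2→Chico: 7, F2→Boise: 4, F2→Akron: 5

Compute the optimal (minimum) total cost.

525

One minimum-cost allocation:
  F1→Chico: 45 × £4 = £180
  F2→Chico: 5 × £7 = £35
  F2→Boise: 15 × £4 = £60
  F2→Akron: 50 × £5 = £250
Total = 180 + 35 + 60 + 250 = £525.
(Supply check: F1 ships 45; F2 ships 70.)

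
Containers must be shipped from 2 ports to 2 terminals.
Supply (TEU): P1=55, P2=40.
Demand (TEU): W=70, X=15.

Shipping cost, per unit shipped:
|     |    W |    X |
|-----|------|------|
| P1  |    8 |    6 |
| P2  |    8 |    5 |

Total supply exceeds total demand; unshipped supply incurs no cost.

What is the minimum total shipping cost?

Optimal allocation:
  P1→W: 45 × 8 = 360
  P2→W: 25 × 8 = 200
  P2→X: 15 × 5 = 75
Total = 360 + 200 + 75 = 635.

635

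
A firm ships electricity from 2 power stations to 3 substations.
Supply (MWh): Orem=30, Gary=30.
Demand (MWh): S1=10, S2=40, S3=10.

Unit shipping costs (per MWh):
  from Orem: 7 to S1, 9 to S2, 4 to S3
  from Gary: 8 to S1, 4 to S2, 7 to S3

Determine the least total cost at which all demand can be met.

320

An optimal shipping plan:
  Orem–S1: 10 MWh
  Orem–S2: 10 MWh
  Orem–S3: 10 MWh
  Gary–S2: 30 MWh
Total cost = 320.
(Supply check: Orem ships 30; Gary ships 30.)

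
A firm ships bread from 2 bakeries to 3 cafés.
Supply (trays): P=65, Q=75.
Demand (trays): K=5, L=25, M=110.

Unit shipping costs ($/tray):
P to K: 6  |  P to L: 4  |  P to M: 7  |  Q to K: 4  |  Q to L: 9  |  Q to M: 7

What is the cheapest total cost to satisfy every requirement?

890

One minimum-cost allocation:
  P to L: 25 × $4 = $100
  P to M: 40 × $7 = $280
  Q to K: 5 × $4 = $20
  Q to M: 70 × $7 = $490
Total = 100 + 280 + 20 + 490 = $890.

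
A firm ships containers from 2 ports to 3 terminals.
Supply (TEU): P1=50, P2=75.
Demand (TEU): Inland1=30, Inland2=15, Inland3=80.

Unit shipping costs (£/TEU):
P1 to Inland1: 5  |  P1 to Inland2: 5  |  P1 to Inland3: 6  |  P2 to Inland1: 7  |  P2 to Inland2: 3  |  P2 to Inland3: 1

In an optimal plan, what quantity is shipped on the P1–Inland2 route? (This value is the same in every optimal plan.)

15

The minimum-cost plan:
  P1→Inland1: 30 × £5 = £150
  P1→Inland2: 15 × £5 = £75
  P1→Inland3: 5 × £6 = £30
  P2→Inland3: 75 × £1 = £75
Total cost = £330.
So P1→Inland2 carries 15 TEU.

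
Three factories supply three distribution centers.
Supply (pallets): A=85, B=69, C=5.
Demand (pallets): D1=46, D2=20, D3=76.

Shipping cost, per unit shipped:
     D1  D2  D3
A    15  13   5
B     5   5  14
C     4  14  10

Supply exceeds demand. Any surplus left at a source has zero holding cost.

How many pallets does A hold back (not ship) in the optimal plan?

An optimal plan:
  A→D3: 76 × 5 = 380
  B→D1: 41 × 5 = 205
  B→D2: 20 × 5 = 100
  C→D1: 5 × 4 = 20
Total cost = 705.
A ships 76 of its 85, leaving 9.

9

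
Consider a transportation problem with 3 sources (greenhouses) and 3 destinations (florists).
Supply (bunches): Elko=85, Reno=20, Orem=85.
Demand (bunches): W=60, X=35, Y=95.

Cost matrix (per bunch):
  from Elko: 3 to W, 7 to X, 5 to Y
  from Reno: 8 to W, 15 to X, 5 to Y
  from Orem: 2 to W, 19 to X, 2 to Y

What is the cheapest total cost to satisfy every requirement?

665

One minimum-cost allocation:
  Elko–W: 50 × 3 = 150
  Elko–X: 35 × 7 = 245
  Reno–Y: 20 × 5 = 100
  Orem–W: 10 × 2 = 20
  Orem–Y: 75 × 2 = 150
Total = 150 + 245 + 100 + 20 + 150 = 665.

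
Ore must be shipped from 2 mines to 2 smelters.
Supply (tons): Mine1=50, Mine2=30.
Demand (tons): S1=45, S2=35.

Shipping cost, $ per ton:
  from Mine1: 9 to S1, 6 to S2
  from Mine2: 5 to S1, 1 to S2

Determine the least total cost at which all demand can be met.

465

Optimal allocation:
  Mine1 to S1: 45 × $9 = $405
  Mine1 to S2: 5 × $6 = $30
  Mine2 to S2: 30 × $1 = $30
Total = 405 + 30 + 30 = $465.
(Supply check: Mine1 ships 50; Mine2 ships 30.)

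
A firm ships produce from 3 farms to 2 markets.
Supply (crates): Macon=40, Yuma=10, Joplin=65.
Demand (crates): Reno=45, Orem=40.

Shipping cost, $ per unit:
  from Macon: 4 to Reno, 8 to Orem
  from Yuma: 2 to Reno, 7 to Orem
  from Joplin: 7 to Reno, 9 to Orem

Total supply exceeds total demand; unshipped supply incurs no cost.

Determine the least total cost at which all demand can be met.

An optimal shipping plan:
  Macon–Reno: 35 crates
  Macon–Orem: 5 crates
  Yuma–Reno: 10 crates
  Joplin–Orem: 35 crates
Total cost = $515.
(Supply check: Macon ships 40; Yuma ships 10; Joplin ships 35.)

515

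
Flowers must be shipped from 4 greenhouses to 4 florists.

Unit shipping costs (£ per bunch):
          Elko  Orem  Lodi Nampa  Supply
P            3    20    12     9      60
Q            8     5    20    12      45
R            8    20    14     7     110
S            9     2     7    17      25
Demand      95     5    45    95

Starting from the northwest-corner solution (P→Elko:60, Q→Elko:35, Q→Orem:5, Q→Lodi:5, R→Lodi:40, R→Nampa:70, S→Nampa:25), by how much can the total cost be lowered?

Current plan cost = 60·3 + 35·8 + 5·5 + 5·20 + 40·14 + 70·7 + 25·17 = £2060.
Optimal plan:
  P→Elko: 55 × £3 = £165
  P→Lodi: 5 × £12 = £60
  Q→Elko: 40 × £8 = £320
  Q→Orem: 5 × £5 = £25
  R→Lodi: 15 × £14 = £210
  R→Nampa: 95 × £7 = £665
  S→Lodi: 25 × £7 = £175
Optimal cost = £1620.
Saving = 2060 − 1620 = £440.

440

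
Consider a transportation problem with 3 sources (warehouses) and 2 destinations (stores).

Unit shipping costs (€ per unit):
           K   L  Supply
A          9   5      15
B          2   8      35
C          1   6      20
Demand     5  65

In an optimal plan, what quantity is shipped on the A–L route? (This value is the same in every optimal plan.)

Optimal shipments:
  A to L: 15 × €5 = €75
  B to K: 5 × €2 = €10
  B to L: 30 × €8 = €240
  C to L: 20 × €6 = €120
Total cost = €445.
So A→L carries 15 units.

15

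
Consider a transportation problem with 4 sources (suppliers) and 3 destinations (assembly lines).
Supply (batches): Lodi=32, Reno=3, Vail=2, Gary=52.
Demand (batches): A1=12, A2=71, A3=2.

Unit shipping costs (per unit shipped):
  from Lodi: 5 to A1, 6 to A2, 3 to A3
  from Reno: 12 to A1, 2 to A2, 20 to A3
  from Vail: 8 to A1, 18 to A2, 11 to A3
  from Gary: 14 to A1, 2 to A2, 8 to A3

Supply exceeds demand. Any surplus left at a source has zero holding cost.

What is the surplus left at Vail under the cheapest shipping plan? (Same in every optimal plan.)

Minimum-cost shipments:
  Lodi to A1: 12 batches
  Lodi to A2: 16 batches
  Lodi to A3: 2 batches
  Reno to A2: 3 batches
  Gary to A2: 52 batches
Total cost = 272.
Vail ships 0 of its 2, leaving 2.

2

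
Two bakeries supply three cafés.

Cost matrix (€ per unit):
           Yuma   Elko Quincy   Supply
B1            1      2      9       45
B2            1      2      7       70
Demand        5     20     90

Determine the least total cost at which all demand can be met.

One minimum-cost allocation:
  B1 to Yuma: 5 trays
  B1 to Elko: 20 trays
  B1 to Quincy: 20 trays
  B2 to Quincy: 70 trays
Total cost = €715.

715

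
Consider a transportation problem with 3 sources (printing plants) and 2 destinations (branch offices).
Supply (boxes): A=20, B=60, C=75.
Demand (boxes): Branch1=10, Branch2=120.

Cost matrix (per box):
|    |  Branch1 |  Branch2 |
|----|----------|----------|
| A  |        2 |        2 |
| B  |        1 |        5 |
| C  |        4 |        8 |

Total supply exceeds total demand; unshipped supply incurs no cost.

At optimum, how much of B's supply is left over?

0

An optimal plan:
  A to Branch2: 20 boxes
  B to Branch2: 60 boxes
  C to Branch1: 10 boxes
  C to Branch2: 40 boxes
Total cost = 700.
B ships 60 of its 60, leaving 0.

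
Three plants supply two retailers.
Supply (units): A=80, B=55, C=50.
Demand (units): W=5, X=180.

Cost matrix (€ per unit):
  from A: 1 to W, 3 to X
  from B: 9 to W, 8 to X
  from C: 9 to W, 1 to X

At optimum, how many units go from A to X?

Solving gives:
  A to W: 5 × €1 = €5
  A to X: 75 × €3 = €225
  B to X: 55 × €8 = €440
  C to X: 50 × €1 = €50
Total cost = €720.
So A→X carries 75 units.

75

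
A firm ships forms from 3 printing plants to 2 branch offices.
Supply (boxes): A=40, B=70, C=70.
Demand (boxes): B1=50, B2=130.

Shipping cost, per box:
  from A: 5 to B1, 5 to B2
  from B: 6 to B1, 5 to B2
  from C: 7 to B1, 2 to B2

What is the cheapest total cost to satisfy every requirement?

A cheapest plan:
  A->B1: 40 × 5 = 200
  B->B1: 10 × 6 = 60
  B->B2: 60 × 5 = 300
  C->B2: 70 × 2 = 140
Total = 200 + 60 + 300 + 140 = 700.

700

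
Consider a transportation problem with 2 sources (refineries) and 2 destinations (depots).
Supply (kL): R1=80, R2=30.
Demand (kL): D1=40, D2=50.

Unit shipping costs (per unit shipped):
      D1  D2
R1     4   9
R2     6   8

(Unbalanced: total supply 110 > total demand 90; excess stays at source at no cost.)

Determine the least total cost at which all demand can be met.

580

One minimum-cost allocation:
  R1 to D1: 40 kL
  R1 to D2: 20 kL
  R2 to D2: 30 kL
Total cost = 580.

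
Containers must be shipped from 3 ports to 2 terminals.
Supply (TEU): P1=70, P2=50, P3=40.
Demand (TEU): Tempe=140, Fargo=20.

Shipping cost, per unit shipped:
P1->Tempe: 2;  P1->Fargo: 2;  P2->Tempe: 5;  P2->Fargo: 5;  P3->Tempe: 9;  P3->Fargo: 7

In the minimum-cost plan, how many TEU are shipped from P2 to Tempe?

50

Optimal shipments:
  P1 to Tempe: 70 × 2 = 140
  P2 to Tempe: 50 × 5 = 250
  P3 to Tempe: 20 × 9 = 180
  P3 to Fargo: 20 × 7 = 140
Total cost = 710.
So P2→Tempe carries 50 TEU.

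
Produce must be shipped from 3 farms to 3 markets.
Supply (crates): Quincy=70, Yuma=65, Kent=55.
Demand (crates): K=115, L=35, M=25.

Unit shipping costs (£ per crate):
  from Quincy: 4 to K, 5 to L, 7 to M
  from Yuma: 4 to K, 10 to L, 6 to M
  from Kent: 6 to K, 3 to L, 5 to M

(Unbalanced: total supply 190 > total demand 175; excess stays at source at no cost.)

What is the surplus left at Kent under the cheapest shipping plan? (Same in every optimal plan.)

Minimum-cost shipments:
  Quincy→K: 55 × £4 = £220
  Yuma→K: 60 × £4 = £240
  Yuma→M: 5 × £6 = £30
  Kent→L: 35 × £3 = £105
  Kent→M: 20 × £5 = £100
Total cost = £695.
Kent ships 55 of its 55, leaving 0.

0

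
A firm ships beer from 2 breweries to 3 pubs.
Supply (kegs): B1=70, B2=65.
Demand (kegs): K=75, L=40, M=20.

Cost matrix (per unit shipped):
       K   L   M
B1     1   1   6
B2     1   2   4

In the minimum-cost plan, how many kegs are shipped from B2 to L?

0

Optimal shipments:
  B1–K: 30 × 1 = 30
  B1–L: 40 × 1 = 40
  B2–K: 45 × 1 = 45
  B2–M: 20 × 4 = 80
Total cost = 195.
The route B2→L is not used.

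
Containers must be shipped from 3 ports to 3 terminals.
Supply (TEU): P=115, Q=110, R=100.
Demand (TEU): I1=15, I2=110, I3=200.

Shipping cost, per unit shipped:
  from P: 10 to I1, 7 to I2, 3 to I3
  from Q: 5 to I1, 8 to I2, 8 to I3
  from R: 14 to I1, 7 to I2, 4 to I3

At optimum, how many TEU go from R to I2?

15

Solving gives:
  P→I3: 115 × 3 = 345
  Q→I1: 15 × 5 = 75
  Q→I2: 95 × 8 = 760
  R→I2: 15 × 7 = 105
  R→I3: 85 × 4 = 340
Total cost = 1625.
So R→I2 carries 15 TEU.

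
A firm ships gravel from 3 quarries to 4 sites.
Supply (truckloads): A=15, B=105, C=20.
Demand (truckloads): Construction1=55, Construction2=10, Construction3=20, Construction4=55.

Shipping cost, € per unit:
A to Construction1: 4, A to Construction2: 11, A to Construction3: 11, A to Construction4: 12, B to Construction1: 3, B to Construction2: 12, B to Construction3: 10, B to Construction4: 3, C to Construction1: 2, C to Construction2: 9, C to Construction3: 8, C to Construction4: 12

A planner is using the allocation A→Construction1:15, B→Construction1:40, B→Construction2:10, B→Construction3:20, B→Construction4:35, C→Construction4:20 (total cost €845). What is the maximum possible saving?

240

Current plan cost = 15·4 + 40·3 + 10·12 + 20·10 + 35·3 + 20·12 = €845.
Optimal plan:
  A–Construction1: 5 × €4 = €20
  A–Construction2: 10 × €11 = €110
  B–Construction1: 50 × €3 = €150
  B–Construction4: 55 × €3 = €165
  C–Construction3: 20 × €8 = €160
Optimal cost = €605.
Saving = 845 − 605 = €240.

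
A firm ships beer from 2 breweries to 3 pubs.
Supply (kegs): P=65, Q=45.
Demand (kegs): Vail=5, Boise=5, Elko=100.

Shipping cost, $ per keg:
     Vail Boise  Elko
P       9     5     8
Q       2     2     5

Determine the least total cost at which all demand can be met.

Optimal allocation:
  P to Boise: 5 kegs
  P to Elko: 60 kegs
  Q to Vail: 5 kegs
  Q to Elko: 40 kegs
Total cost = $715.

715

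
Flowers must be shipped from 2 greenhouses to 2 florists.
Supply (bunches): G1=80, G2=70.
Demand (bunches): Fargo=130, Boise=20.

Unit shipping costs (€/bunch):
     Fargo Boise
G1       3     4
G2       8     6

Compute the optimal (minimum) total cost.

An optimal shipping plan:
  G1 to Fargo: 80 × €3 = €240
  G2 to Fargo: 50 × €8 = €400
  G2 to Boise: 20 × €6 = €120
Total = 240 + 400 + 120 = €760.
(Supply check: G1 ships 80; G2 ships 70.)

760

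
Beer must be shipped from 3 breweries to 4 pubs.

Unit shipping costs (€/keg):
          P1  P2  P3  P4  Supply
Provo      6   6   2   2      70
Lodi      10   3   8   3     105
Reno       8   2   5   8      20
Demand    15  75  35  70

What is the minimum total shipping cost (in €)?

Optimal allocation:
  Provo to P1: 15 × €6 = €90
  Provo to P3: 35 × €2 = €70
  Provo to P4: 20 × €2 = €40
  Lodi to P2: 55 × €3 = €165
  Lodi to P4: 50 × €3 = €150
  Reno to P2: 20 × €2 = €40
Total = 90 + 70 + 40 + 165 + 150 + 40 = €555.

555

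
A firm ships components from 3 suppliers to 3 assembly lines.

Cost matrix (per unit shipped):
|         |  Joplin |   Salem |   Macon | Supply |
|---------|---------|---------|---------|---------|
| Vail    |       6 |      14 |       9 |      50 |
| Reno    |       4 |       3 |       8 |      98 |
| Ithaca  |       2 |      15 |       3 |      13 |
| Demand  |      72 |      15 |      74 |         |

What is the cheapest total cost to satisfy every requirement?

910

A cheapest plan:
  Vail–Macon: 50 × 9 = 450
  Reno–Joplin: 72 × 4 = 288
  Reno–Salem: 15 × 3 = 45
  Reno–Macon: 11 × 8 = 88
  Ithaca–Macon: 13 × 3 = 39
Total = 450 + 288 + 45 + 88 + 39 = 910.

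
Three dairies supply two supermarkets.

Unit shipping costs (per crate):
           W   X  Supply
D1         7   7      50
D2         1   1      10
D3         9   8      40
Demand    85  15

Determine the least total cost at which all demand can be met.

An optimal shipping plan:
  D1->W: 50 × 7 = 350
  D2->W: 10 × 1 = 10
  D3->W: 25 × 9 = 225
  D3->X: 15 × 8 = 120
Total = 350 + 10 + 225 + 120 = 705.
(Supply check: D1 ships 50; D2 ships 10; D3 ships 40.)

705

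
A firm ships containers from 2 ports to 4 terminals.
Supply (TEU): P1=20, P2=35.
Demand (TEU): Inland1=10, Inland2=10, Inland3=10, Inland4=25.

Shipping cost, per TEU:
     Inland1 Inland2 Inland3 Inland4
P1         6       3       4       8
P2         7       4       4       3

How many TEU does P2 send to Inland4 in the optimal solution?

Solving gives:
  P1–Inland1: 10 × 6 = 60
  P1–Inland2: 10 × 3 = 30
  P2–Inland3: 10 × 4 = 40
  P2–Inland4: 25 × 3 = 75
Total cost = 205.
So P2→Inland4 carries 25 TEU.

25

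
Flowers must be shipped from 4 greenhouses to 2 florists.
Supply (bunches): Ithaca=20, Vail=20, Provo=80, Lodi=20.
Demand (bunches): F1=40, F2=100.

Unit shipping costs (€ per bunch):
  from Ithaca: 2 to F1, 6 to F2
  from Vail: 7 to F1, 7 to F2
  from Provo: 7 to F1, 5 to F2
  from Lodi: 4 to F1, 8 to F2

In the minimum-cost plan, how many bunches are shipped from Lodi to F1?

20

The minimum-cost plan:
  Ithaca to F1: 20 bunches
  Vail to F2: 20 bunches
  Provo to F2: 80 bunches
  Lodi to F1: 20 bunches
Total cost = €660.
So Lodi→F1 carries 20 bunches.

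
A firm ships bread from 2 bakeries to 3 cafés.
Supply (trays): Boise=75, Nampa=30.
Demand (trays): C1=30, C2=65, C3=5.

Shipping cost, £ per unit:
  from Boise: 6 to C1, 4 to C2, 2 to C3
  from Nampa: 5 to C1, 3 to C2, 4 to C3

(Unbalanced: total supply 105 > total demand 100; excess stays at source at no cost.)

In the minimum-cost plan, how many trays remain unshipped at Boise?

5

Minimum-cost shipments:
  Boise→C1: 30 trays
  Boise→C2: 35 trays
  Boise→C3: 5 trays
  Nampa→C2: 30 trays
Total cost = £420.
Boise ships 70 of its 75, leaving 5.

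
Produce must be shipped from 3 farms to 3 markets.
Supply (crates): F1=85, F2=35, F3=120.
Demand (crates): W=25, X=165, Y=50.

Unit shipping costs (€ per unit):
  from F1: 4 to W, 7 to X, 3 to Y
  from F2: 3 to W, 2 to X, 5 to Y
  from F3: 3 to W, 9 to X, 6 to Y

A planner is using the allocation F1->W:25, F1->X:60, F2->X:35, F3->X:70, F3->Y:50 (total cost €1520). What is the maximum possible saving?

125

Current plan cost = 25·4 + 60·7 + 35·2 + 70·9 + 50·6 = €1520.
Optimal plan:
  F1->X: 35 × €7 = €245
  F1->Y: 50 × €3 = €150
  F2->X: 35 × €2 = €70
  F3->W: 25 × €3 = €75
  F3->X: 95 × €9 = €855
Optimal cost = €1395.
Saving = 1520 − 1395 = €125.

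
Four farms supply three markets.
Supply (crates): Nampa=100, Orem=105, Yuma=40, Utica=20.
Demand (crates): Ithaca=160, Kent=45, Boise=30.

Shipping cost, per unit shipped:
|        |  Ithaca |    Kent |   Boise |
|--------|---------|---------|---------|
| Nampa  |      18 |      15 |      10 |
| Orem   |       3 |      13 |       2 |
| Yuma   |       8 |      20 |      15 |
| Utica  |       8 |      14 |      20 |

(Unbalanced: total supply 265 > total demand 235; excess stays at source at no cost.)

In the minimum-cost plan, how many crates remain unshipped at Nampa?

An optimal plan:
  Nampa to Kent: 45 × 15 = 675
  Nampa to Boise: 25 × 10 = 250
  Orem to Ithaca: 100 × 3 = 300
  Orem to Boise: 5 × 2 = 10
  Yuma to Ithaca: 40 × 8 = 320
  Utica to Ithaca: 20 × 8 = 160
Total cost = 1715.
Nampa ships 70 of its 100, leaving 30.

30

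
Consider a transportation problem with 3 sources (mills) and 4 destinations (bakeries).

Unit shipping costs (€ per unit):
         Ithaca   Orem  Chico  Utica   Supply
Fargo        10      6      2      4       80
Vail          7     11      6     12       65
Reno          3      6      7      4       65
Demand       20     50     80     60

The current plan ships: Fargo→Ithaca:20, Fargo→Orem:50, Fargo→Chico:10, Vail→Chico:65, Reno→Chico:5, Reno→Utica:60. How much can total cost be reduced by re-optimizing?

165

Current plan cost = 20·10 + 50·6 + 10·2 + 65·6 + 5·7 + 60·4 = €1185.
Optimal plan:
  Fargo→Orem: 50 × €6 = €300
  Fargo→Chico: 15 × €2 = €30
  Fargo→Utica: 15 × €4 = €60
  Vail→Chico: 65 × €6 = €390
  Reno→Ithaca: 20 × €3 = €60
  Reno→Utica: 45 × €4 = €180
Optimal cost = €1020.
Saving = 1185 − 1020 = €165.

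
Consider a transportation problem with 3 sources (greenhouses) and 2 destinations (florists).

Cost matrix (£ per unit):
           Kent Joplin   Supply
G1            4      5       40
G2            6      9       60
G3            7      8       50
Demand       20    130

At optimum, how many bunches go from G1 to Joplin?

Optimal shipments:
  G1 to Joplin: 40 × £5 = £200
  G2 to Kent: 20 × £6 = £120
  G2 to Joplin: 40 × £9 = £360
  G3 to Joplin: 50 × £8 = £400
Total cost = £1080.
So G1→Joplin carries 40 bunches.

40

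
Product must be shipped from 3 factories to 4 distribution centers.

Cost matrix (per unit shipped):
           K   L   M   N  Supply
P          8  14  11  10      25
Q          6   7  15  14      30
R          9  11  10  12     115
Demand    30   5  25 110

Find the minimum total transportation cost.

Optimal allocation:
  P→N: 25 × 10 = 250
  Q→K: 25 × 6 = 150
  Q→L: 5 × 7 = 35
  R→K: 5 × 9 = 45
  R→M: 25 × 10 = 250
  R→N: 85 × 12 = 1020
Total = 250 + 150 + 35 + 45 + 250 + 1020 = 1750.
(Supply check: P ships 25; Q ships 30; R ships 115.)

1750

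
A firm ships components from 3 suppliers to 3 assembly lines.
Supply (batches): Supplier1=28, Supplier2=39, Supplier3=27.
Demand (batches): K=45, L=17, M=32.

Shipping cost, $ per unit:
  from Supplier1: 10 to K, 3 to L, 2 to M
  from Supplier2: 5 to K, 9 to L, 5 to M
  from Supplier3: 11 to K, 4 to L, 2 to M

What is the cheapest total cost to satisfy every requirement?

370

Optimal allocation:
  Supplier1–K: 6 × $10 = $60
  Supplier1–L: 17 × $3 = $51
  Supplier1–M: 5 × $2 = $10
  Supplier2–K: 39 × $5 = $195
  Supplier3–M: 27 × $2 = $54
Total = 60 + 51 + 10 + 195 + 54 = $370.
(Supply check: Supplier1 ships 28; Supplier2 ships 39; Supplier3 ships 27.)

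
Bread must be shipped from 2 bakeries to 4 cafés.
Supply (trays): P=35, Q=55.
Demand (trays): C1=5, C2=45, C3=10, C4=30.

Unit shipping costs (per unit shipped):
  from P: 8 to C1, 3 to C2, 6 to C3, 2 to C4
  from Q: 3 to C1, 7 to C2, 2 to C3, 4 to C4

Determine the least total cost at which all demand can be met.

One minimum-cost allocation:
  P to C2: 35 × 3 = 105
  Q to C1: 5 × 3 = 15
  Q to C2: 10 × 7 = 70
  Q to C3: 10 × 2 = 20
  Q to C4: 30 × 4 = 120
Total = 105 + 15 + 70 + 20 + 120 = 330.
(Supply check: P ships 35; Q ships 55.)

330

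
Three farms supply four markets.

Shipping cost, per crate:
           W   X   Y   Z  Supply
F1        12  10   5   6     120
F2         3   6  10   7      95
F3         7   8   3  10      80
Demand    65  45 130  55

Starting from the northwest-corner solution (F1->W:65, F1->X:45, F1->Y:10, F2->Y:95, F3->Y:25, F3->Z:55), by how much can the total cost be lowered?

1510

Current plan cost = 65·12 + 45·10 + 10·5 + 95·10 + 25·3 + 55·10 = 2855.
Optimal plan:
  F1 to X: 15 crates
  F1 to Y: 50 crates
  F1 to Z: 55 crates
  F2 to W: 65 crates
  F2 to X: 30 crates
  F3 to Y: 80 crates
Optimal cost = 1345.
Saving = 2855 − 1345 = 1510.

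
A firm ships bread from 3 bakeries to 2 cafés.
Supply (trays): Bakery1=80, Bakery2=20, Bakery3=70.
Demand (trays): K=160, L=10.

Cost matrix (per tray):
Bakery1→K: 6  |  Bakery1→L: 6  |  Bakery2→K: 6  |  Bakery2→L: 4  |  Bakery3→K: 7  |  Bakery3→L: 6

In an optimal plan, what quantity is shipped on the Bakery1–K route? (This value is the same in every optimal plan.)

Optimal shipments:
  Bakery1→K: 80 trays
  Bakery2→K: 10 trays
  Bakery2→L: 10 trays
  Bakery3→K: 70 trays
Total cost = 1070.
So Bakery1→K carries 80 trays.

80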